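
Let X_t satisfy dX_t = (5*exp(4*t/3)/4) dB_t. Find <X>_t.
<X>_t = 75*exp(8*t/3)/128 - 75/128

For an Itô process dX_t = a(t) dt + b(t) dB_t, the quadratic variation is <X>_t = int_0^t b(s)^2 ds (the drift term does not contribute). Here b(s) = 5*exp(4*s/3)/4, so
  b(s)^2 = 25*exp(8*s/3)/16.
Integrating from 0 to t:
  <X>_t = int_0^t (25*exp(8*s/3)/16) ds = 75*exp(8*t/3)/128 - 75/128.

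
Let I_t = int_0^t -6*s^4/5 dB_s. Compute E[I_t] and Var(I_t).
E[I_t] = 0; Var(I_t) = 4*t^9/25

The Itô integral of a deterministic integrand f(s) has mean 0 because each increment f(s) * (B_{s+ds} - B_s) has mean 0. By the Itô isometry:
  Var( int_0^t f(s) dB_s ) = E[ (int_0^t f(s) dB_s)^2 ] = int_0^t f(s)^2 ds.
Here f(s) = -6*s^4/5, so f(s)^2 = 36*s^8/25. Integrate:
  int_0^t (36*s^8/25) ds = 4*t^9/25.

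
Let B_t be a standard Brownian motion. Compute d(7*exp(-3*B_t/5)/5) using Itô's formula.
d(7*exp(-3*B_t/5)/5) = (63*exp(-3*B_t/5)/250) dt + (-21*exp(-3*B_t/5)/25) dB_t

Itô's formula for f(B_t) gives d f(B_t) = f'(B_t) dB_t + (1/2) f''(B_t) dt. Compute derivatives of f(x) = 7*exp(-3*x/5)/5:
  f'(x)  = -21*exp(-3*x/5)/25
  f''(x) = 63*exp(-3*x/5)/125
Substitute x = B_t and multiply the f'' term by 1/2:
  drift     = (1/2) * (63*exp(-3*x/5)/125) evaluated at B_t = 63*exp(-3*B_t/5)/250
  diffusion = (-21*exp(-3*x/5)/25) evaluated at B_t = -21*exp(-3*B_t/5)/25
Therefore d(7*exp(-3*B_t/5)/5) = (63*exp(-3*B_t/5)/250) dt + (-21*exp(-3*B_t/5)/25) dB_t.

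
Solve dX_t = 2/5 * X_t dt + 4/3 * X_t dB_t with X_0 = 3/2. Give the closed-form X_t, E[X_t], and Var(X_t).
X_t = 3/2 * exp((-22/45) t + (4/3) B_t); E[X_t] = 3*exp(2*t/5)/2; Var(X_t) = 9*(exp(16*t/9) - 1)*exp(4*t/5)/4

For GBM dX = mu X dt + sigma X dB with X_0 = x_0, apply Itô to Y = log X: dY = (mu - sigma^2/2) dt + sigma dB, so Y_t = log(x_0) + (mu - sigma^2/2) t + sigma B_t and hence X_t = x_0 * exp((mu - sigma^2/2) t + sigma B_t).
With mu = 2/5, sigma = 4/3, x_0 = 3/2, this gives:
  X_t = 3/2 * exp((-22/45) * t + (4/3) * B_t).
Since sigma*B_t ~ Normal(0, sigma^2 t), E[exp(sigma*B_t)] = exp(sigma^2 t / 2); so E[X_t] = x_0 * exp((mu - sigma^2/2) t) * exp(sigma^2 t / 2) = x_0 * exp(mu t) = 3*exp(2*t/5)/2.
Var(X_t) = E[X_t^2] - (E[X_t])^2 = x_0^2 * exp(2 mu t) * (exp(sigma^2 t) - 1) = 9*(exp(16*t/9) - 1)*exp(4*t/5)/4.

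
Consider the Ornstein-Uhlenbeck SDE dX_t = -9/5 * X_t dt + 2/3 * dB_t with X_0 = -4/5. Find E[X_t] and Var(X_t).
E[X_t] = -4*exp(-9*t/5)/5; Var(X_t) = 10/81 - 10*exp(-18*t/5)/81

The OU SDE dX = -theta X dt + sigma dB admits the integrating factor exp(theta t): d(exp(theta t) X_t) = sigma exp(theta t) dB_t. Integrating from 0 to t:
  X_t = x_0 * exp(-theta t) + sigma * int_0^t exp(-theta (t-s)) dB_s.
The Itô integral has mean 0 and (by the Itô isometry) variance sigma^2 * int_0^t exp(-2 theta (t - s)) ds = sigma^2 * (1 - exp(-2 theta t)) / (2 theta).
With theta = 9/5, sigma = 2/3, x_0 = -4/5:
  E[X_t] = -4/5 * exp(-9/5 t) = -4*exp(-9*t/5)/5
  Var(X_t) = (2/3)^2 * (1 - exp(-2*9/5 t)) / (2 * 9/5) = 10/81 - 10*exp(-18*t/5)/81.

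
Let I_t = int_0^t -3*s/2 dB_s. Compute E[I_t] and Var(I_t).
E[I_t] = 0; Var(I_t) = 3*t^3/4

The Itô integral of a deterministic integrand f(s) has mean 0 because each increment f(s) * (B_{s+ds} - B_s) has mean 0. By the Itô isometry:
  Var( int_0^t f(s) dB_s ) = E[ (int_0^t f(s) dB_s)^2 ] = int_0^t f(s)^2 ds.
Here f(s) = -3*s/2, so f(s)^2 = 9*s^2/4. Integrate:
  int_0^t (9*s^2/4) ds = 3*t^3/4.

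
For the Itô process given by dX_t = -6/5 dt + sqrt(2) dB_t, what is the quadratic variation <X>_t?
<X>_t = 2*t

For an Itô process dX_t = a(t) dt + b(t) dB_t, the quadratic variation is <X>_t = int_0^t b(s)^2 ds (the drift term does not contribute). Here b(s) = sqrt(2), so
  b(s)^2 = 2.
Integrating from 0 to t:
  <X>_t = int_0^t (2) ds = 2*t.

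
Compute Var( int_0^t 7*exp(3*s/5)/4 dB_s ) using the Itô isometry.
Var = 245*exp(6*t/5)/96 - 245/96

The Itô integral of a deterministic integrand f(s) has mean 0 because each increment f(s) * (B_{s+ds} - B_s) has mean 0. By the Itô isometry:
  Var( int_0^t f(s) dB_s ) = E[ (int_0^t f(s) dB_s)^2 ] = int_0^t f(s)^2 ds.
Here f(s) = 7*exp(3*s/5)/4, so f(s)^2 = 49*exp(6*s/5)/16. Integrate:
  int_0^t (49*exp(6*s/5)/16) ds = 245*exp(6*t/5)/96 - 245/96.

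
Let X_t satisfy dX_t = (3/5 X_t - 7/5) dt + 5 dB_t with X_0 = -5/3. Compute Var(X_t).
Var(X_t) = 125*exp(6*t/5)/6 - 125/6

The variance V(t) = Var(X_t) satisfies V'(t) = 2 a V(t) + c^2 with V(0) = 0 (drift coefficient is linear in X, diffusion is constant). With a = 3/5, c = 5, the solution is
  V(t) = (c^2 / (2 a)) * (exp(2 a t) - 1)
       = (5^2 / (2*(3/5))) * (exp((6/5) t) - 1)
       = 125*exp(6*t/5)/6 - 125/6.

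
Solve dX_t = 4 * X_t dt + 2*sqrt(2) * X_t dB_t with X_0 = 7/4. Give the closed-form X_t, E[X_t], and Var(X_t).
X_t = 7/4 * exp((0) t + (2*sqrt(2)) B_t); E[X_t] = 7*exp(4*t)/4; Var(X_t) = 49*(exp(8*t) - 1)*exp(8*t)/16

For GBM dX = mu X dt + sigma X dB with X_0 = x_0, apply Itô to Y = log X: dY = (mu - sigma^2/2) dt + sigma dB, so Y_t = log(x_0) + (mu - sigma^2/2) t + sigma B_t and hence X_t = x_0 * exp((mu - sigma^2/2) t + sigma B_t).
With mu = 4, sigma = 2*sqrt(2), x_0 = 7/4, this gives:
  X_t = 7/4 * exp((0) * t + (2*sqrt(2)) * B_t).
Since sigma*B_t ~ Normal(0, sigma^2 t), E[exp(sigma*B_t)] = exp(sigma^2 t / 2); so E[X_t] = x_0 * exp((mu - sigma^2/2) t) * exp(sigma^2 t / 2) = x_0 * exp(mu t) = 7*exp(4*t)/4.
Var(X_t) = E[X_t^2] - (E[X_t])^2 = x_0^2 * exp(2 mu t) * (exp(sigma^2 t) - 1) = 49*(exp(8*t) - 1)*exp(8*t)/16.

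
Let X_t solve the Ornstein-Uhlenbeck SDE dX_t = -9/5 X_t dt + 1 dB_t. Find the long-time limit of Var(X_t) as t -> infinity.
lim Var(X_t) = 5/18

The OU SDE dX = -theta X dt + sigma dB admits the integrating factor exp(theta t): d(exp(theta t) X_t) = sigma exp(theta t) dB_t. Integrating from 0 to t gives X_t = x_0 * exp(-theta t) + sigma * int_0^t exp(-theta (t-s)) dB_s for any initial x_0. The Itô integral has variance (by the Itô isometry) sigma^2 * int_0^t exp(-2 theta (t - s)) ds = sigma^2 * (1 - exp(-2 theta t)) / (2 theta), independent of x_0.
With theta = 9/5, sigma = 1:
  Var(X_t) = (1)^2 * (1 - exp(-2*9/5 t)) / (2 * 9/5) = 5/18 - 5*exp(-18*t/5)/18.
As t -> infinity, exp(-2*9/5 t) -> 0, so the stationary variance is sigma^2 / (2 theta) = 5/18.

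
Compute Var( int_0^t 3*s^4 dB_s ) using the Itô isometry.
Var = t^9

The Itô integral of a deterministic integrand f(s) has mean 0 because each increment f(s) * (B_{s+ds} - B_s) has mean 0. By the Itô isometry:
  Var( int_0^t f(s) dB_s ) = E[ (int_0^t f(s) dB_s)^2 ] = int_0^t f(s)^2 ds.
Here f(s) = 3*s^4, so f(s)^2 = 9*s^8. Integrate:
  int_0^t (9*s^8) ds = t^9.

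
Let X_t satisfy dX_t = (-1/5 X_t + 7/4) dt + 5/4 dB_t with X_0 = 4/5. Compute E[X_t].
E[X_t] = 35/4 - 159*exp(-t/5)/20

Taking expectations and using E[dB_t] = 0, the mean m(t) = E[X_t] satisfies the ODE m'(t) = a m(t) + b with m(0) = x_0. With a = -1/5, b = 7/4, x_0 = 4/5, the solution is
  m(t) = x_0 * exp(a t) + (b/a) * (exp(a t) - 1)
       = (4/5) * exp((-1/5) t) + ((7/4)/(-1/5)) * (exp((-1/5) t) - 1)
       = 35/4 - 159*exp(-t/5)/20.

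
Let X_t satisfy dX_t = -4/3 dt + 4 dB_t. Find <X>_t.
<X>_t = 16*t

For an Itô process dX_t = a(t) dt + b(t) dB_t, the quadratic variation is <X>_t = int_0^t b(s)^2 ds (the drift term does not contribute). Here b(s) = 4, so
  b(s)^2 = 16.
Integrating from 0 to t:
  <X>_t = int_0^t (16) ds = 16*t.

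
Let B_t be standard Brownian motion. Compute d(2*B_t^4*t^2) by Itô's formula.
d(2*B_t^4*t^2) = (4*B_t^2*t*(B_t^2 + 3*t)) dt + (8*B_t^3*t^2) dB_t

Itô's formula for f(t, x): d f(t, B_t) = (f_t + (1/2) f_xx) dt + f_x dB_t. Compute partials of f(t, x) = 2*t^2*x^4:
  f_t(t,x)  = 4*t*x^4
  f_x(t,x)  = 8*t^2*x^3
  f_xx(t,x) = 24*t^2*x^2
Assemble drift = f_t + (1/2) f_xx = 4*t*x^2*(3*t + x^2) and diffusion = f_x = 8*t^2*x^3. Substituting x = B_t:
  d(2*B_t^4*t^2) = (4*B_t^2*t*(B_t^2 + 3*t)) dt + (8*B_t^3*t^2) dB_t.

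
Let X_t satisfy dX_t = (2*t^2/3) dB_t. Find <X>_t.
<X>_t = 4*t^5/45

For an Itô process dX_t = a(t) dt + b(t) dB_t, the quadratic variation is <X>_t = int_0^t b(s)^2 ds (the drift term does not contribute). Here b(s) = 2*s^2/3, so
  b(s)^2 = 4*s^4/9.
Integrating from 0 to t:
  <X>_t = int_0^t (4*s^4/9) ds = 4*t^5/45.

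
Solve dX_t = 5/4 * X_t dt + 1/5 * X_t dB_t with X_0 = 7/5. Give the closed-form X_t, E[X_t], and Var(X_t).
X_t = 7/5 * exp((123/100) t + (1/5) B_t); E[X_t] = 7*exp(5*t/4)/5; Var(X_t) = 49*(exp(t/25) - 1)*exp(5*t/2)/25

For GBM dX = mu X dt + sigma X dB with X_0 = x_0, apply Itô to Y = log X: dY = (mu - sigma^2/2) dt + sigma dB, so Y_t = log(x_0) + (mu - sigma^2/2) t + sigma B_t and hence X_t = x_0 * exp((mu - sigma^2/2) t + sigma B_t).
With mu = 5/4, sigma = 1/5, x_0 = 7/5, this gives:
  X_t = 7/5 * exp((123/100) * t + (1/5) * B_t).
Since sigma*B_t ~ Normal(0, sigma^2 t), E[exp(sigma*B_t)] = exp(sigma^2 t / 2); so E[X_t] = x_0 * exp((mu - sigma^2/2) t) * exp(sigma^2 t / 2) = x_0 * exp(mu t) = 7*exp(5*t/4)/5.
Var(X_t) = E[X_t^2] - (E[X_t])^2 = x_0^2 * exp(2 mu t) * (exp(sigma^2 t) - 1) = 49*(exp(t/25) - 1)*exp(5*t/2)/25.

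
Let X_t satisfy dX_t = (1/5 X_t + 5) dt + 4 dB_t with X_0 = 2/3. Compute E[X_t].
E[X_t] = 77*exp(t/5)/3 - 25

Taking expectations and using E[dB_t] = 0, the mean m(t) = E[X_t] satisfies the ODE m'(t) = a m(t) + b with m(0) = x_0. With a = 1/5, b = 5, x_0 = 2/3, the solution is
  m(t) = x_0 * exp(a t) + (b/a) * (exp(a t) - 1)
       = (2/3) * exp((1/5) t) + (5/(1/5)) * (exp((1/5) t) - 1)
       = 77*exp(t/5)/3 - 25.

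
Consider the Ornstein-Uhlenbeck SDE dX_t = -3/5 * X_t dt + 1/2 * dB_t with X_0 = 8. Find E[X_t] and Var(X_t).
E[X_t] = 8*exp(-3*t/5); Var(X_t) = 5/24 - 5*exp(-6*t/5)/24

The OU SDE dX = -theta X dt + sigma dB admits the integrating factor exp(theta t): d(exp(theta t) X_t) = sigma exp(theta t) dB_t. Integrating from 0 to t:
  X_t = x_0 * exp(-theta t) + sigma * int_0^t exp(-theta (t-s)) dB_s.
The Itô integral has mean 0 and (by the Itô isometry) variance sigma^2 * int_0^t exp(-2 theta (t - s)) ds = sigma^2 * (1 - exp(-2 theta t)) / (2 theta).
With theta = 3/5, sigma = 1/2, x_0 = 8:
  E[X_t] = 8 * exp(-3/5 t) = 8*exp(-3*t/5)
  Var(X_t) = (1/2)^2 * (1 - exp(-2*3/5 t)) / (2 * 3/5) = 5/24 - 5*exp(-6*t/5)/24.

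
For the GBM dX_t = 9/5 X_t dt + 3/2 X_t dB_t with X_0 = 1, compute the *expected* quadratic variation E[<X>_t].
E[<X>_t] = 5*exp(117*t/20)/13 - 5/13

<X>_t = int_0^t ((3/2) * X_s)^2 ds. Taking expectation inside the integral: E[<X>_t] = (3/2)^2 * int_0^t E[X_s^2] ds. For GBM, E[X_s^2] = x_0^2 * exp((2 mu + sigma^2) s). Integrating:
  E[<X>_t] = (3/2)^2 * 1^2 * (exp((2*(9/5) + (3/2)^2) t) - 1) / (2*(9/5) + (3/2)^2)
           = (3/2)^2 * 1^2 * (exp((117/20) t) - 1) / (117/20) = 5*exp(117*t/20)/13 - 5/13.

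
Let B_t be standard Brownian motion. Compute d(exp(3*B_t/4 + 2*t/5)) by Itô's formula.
d(exp(3*B_t/4 + 2*t/5)) = (109*exp(3*B_t/4 + 2*t/5)/160) dt + (3*exp(3*B_t/4 + 2*t/5)/4) dB_t

Itô's formula for f(t, x): d f(t, B_t) = (f_t + (1/2) f_xx) dt + f_x dB_t. Compute partials of f(t, x) = exp(2*t/5 + 3*x/4):
  f_t(t,x)  = 2*exp(2*t/5 + 3*x/4)/5
  f_x(t,x)  = 3*exp(2*t/5 + 3*x/4)/4
  f_xx(t,x) = 9*exp(2*t/5 + 3*x/4)/16
Assemble drift = f_t + (1/2) f_xx = 109*exp(2*t/5 + 3*x/4)/160 and diffusion = f_x = 3*exp(2*t/5 + 3*x/4)/4. Substituting x = B_t:
  d(exp(3*B_t/4 + 2*t/5)) = (109*exp(3*B_t/4 + 2*t/5)/160) dt + (3*exp(3*B_t/4 + 2*t/5)/4) dB_t.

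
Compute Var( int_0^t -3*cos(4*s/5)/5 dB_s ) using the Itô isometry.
Var = 9*t/50 + 9*sin(4*t/5)*cos(4*t/5)/40

The Itô integral of a deterministic integrand f(s) has mean 0 because each increment f(s) * (B_{s+ds} - B_s) has mean 0. By the Itô isometry:
  Var( int_0^t f(s) dB_s ) = E[ (int_0^t f(s) dB_s)^2 ] = int_0^t f(s)^2 ds.
Here f(s) = -3*cos(4*s/5)/5, so f(s)^2 = 9*cos(4*s/5)^2/25. Integrate:
  int_0^t (9*cos(4*s/5)^2/25) ds = 9*t/50 + 9*sin(4*t/5)*cos(4*t/5)/40.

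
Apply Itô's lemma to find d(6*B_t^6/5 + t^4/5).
d(6*B_t^6/5 + t^4/5) = (18*B_t^4 + 4*t^3/5) dt + (36*B_t^5/5) dB_t

Itô's formula for f(t, x): d f(t, B_t) = (f_t + (1/2) f_xx) dt + f_x dB_t. Compute partials of f(t, x) = t^4/5 + 6*x^6/5:
  f_t(t,x)  = 4*t^3/5
  f_x(t,x)  = 36*x^5/5
  f_xx(t,x) = 36*x^4
Assemble drift = f_t + (1/2) f_xx = 4*t^3/5 + 18*x^4 and diffusion = f_x = 36*x^5/5. Substituting x = B_t:
  d(6*B_t^6/5 + t^4/5) = (18*B_t^4 + 4*t^3/5) dt + (36*B_t^5/5) dB_t.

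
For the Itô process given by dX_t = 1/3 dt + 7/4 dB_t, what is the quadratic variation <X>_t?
<X>_t = 49*t/16

For an Itô process dX_t = a(t) dt + b(t) dB_t, the quadratic variation is <X>_t = int_0^t b(s)^2 ds (the drift term does not contribute). Here b(s) = 7/4, so
  b(s)^2 = 49/16.
Integrating from 0 to t:
  <X>_t = int_0^t (49/16) ds = 49*t/16.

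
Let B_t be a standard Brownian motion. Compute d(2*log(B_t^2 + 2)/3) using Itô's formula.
d(2*log(B_t^2 + 2)/3) = (2*(2 - B_t^2)/(3*(B_t^2 + 2)^2)) dt + (4*B_t/(3*(B_t^2 + 2))) dB_t

Itô's formula for f(B_t) gives d f(B_t) = f'(B_t) dB_t + (1/2) f''(B_t) dt. Compute derivatives of f(x) = 2*log(x^2 + 2)/3:
  f'(x)  = 4*x/(3*(x^2 + 2))
  f''(x) = 4*(2 - x^2)/(3*(x^2 + 2)^2)
Substitute x = B_t and multiply the f'' term by 1/2:
  drift     = (1/2) * (4*(2 - x^2)/(3*(x^2 + 2)^2)) evaluated at B_t = 2*(2 - B_t^2)/(3*(B_t^2 + 2)^2)
  diffusion = (4*x/(3*(x^2 + 2))) evaluated at B_t = 4*B_t/(3*(B_t^2 + 2))
Therefore d(2*log(B_t^2 + 2)/3) = (2*(2 - B_t^2)/(3*(B_t^2 + 2)^2)) dt + (4*B_t/(3*(B_t^2 + 2))) dB_t.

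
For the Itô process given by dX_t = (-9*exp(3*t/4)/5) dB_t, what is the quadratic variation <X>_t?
<X>_t = 54*exp(3*t/2)/25 - 54/25

For an Itô process dX_t = a(t) dt + b(t) dB_t, the quadratic variation is <X>_t = int_0^t b(s)^2 ds (the drift term does not contribute). Here b(s) = -9*exp(3*s/4)/5, so
  b(s)^2 = 81*exp(3*s/2)/25.
Integrating from 0 to t:
  <X>_t = int_0^t (81*exp(3*s/2)/25) ds = 54*exp(3*t/2)/25 - 54/25.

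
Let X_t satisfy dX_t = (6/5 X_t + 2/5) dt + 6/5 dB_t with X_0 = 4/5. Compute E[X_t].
E[X_t] = 17*exp(6*t/5)/15 - 1/3

Taking expectations and using E[dB_t] = 0, the mean m(t) = E[X_t] satisfies the ODE m'(t) = a m(t) + b with m(0) = x_0. With a = 6/5, b = 2/5, x_0 = 4/5, the solution is
  m(t) = x_0 * exp(a t) + (b/a) * (exp(a t) - 1)
       = (4/5) * exp((6/5) t) + ((2/5)/(6/5)) * (exp((6/5) t) - 1)
       = 17*exp(6*t/5)/15 - 1/3.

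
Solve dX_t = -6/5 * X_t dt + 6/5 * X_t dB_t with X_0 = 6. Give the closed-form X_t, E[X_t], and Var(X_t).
X_t = 6 * exp((-48/25) t + (6/5) B_t); E[X_t] = 6*exp(-6*t/5); Var(X_t) = (36*exp(36*t/25) - 36)*exp(-12*t/5)

For GBM dX = mu X dt + sigma X dB with X_0 = x_0, apply Itô to Y = log X: dY = (mu - sigma^2/2) dt + sigma dB, so Y_t = log(x_0) + (mu - sigma^2/2) t + sigma B_t and hence X_t = x_0 * exp((mu - sigma^2/2) t + sigma B_t).
With mu = -6/5, sigma = 6/5, x_0 = 6, this gives:
  X_t = 6 * exp((-48/25) * t + (6/5) * B_t).
Since sigma*B_t ~ Normal(0, sigma^2 t), E[exp(sigma*B_t)] = exp(sigma^2 t / 2); so E[X_t] = x_0 * exp((mu - sigma^2/2) t) * exp(sigma^2 t / 2) = x_0 * exp(mu t) = 6*exp(-6*t/5).
Var(X_t) = E[X_t^2] - (E[X_t])^2 = x_0^2 * exp(2 mu t) * (exp(sigma^2 t) - 1) = (36*exp(36*t/25) - 36)*exp(-12*t/5).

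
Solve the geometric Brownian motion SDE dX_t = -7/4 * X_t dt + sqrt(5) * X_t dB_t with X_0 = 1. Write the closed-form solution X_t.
X_t = 1 * exp((-17/4) * t + (sqrt(5)) * B_t)

For GBM dX = mu X dt + sigma X dB with X_0 = x_0, apply Itô to Y = log X: dY = (mu - sigma^2/2) dt + sigma dB, so Y_t = log(x_0) + (mu - sigma^2/2) t + sigma B_t and hence X_t = x_0 * exp((mu - sigma^2/2) t + sigma B_t).
With mu = -7/4, sigma = sqrt(5), x_0 = 1, this gives:
  X_t = 1 * exp((-17/4) * t + (sqrt(5)) * B_t).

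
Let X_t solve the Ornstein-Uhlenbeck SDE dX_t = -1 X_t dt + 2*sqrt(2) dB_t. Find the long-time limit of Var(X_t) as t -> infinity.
lim Var(X_t) = 4

The OU SDE dX = -theta X dt + sigma dB admits the integrating factor exp(theta t): d(exp(theta t) X_t) = sigma exp(theta t) dB_t. Integrating from 0 to t gives X_t = x_0 * exp(-theta t) + sigma * int_0^t exp(-theta (t-s)) dB_s for any initial x_0. The Itô integral has variance (by the Itô isometry) sigma^2 * int_0^t exp(-2 theta (t - s)) ds = sigma^2 * (1 - exp(-2 theta t)) / (2 theta), independent of x_0.
With theta = 1, sigma = 2*sqrt(2):
  Var(X_t) = (2*sqrt(2))^2 * (1 - exp(-2*1 t)) / (2 * 1) = 4 - 4*exp(-2*t).
As t -> infinity, exp(-2*1 t) -> 0, so the stationary variance is sigma^2 / (2 theta) = 4.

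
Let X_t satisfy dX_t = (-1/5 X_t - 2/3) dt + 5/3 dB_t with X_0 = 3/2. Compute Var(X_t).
Var(X_t) = 125/18 - 125*exp(-2*t/5)/18

The variance V(t) = Var(X_t) satisfies V'(t) = 2 a V(t) + c^2 with V(0) = 0 (drift coefficient is linear in X, diffusion is constant). With a = -1/5, c = 5/3, the solution is
  V(t) = (c^2 / (2 a)) * (exp(2 a t) - 1)
       = ((5/3)^2 / (2*(-1/5))) * (exp((-2/5) t) - 1)
       = 125/18 - 125*exp(-2*t/5)/18.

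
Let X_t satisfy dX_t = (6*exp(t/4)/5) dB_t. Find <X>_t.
<X>_t = 72*exp(t/2)/25 - 72/25

For an Itô process dX_t = a(t) dt + b(t) dB_t, the quadratic variation is <X>_t = int_0^t b(s)^2 ds (the drift term does not contribute). Here b(s) = 6*exp(s/4)/5, so
  b(s)^2 = 36*exp(s/2)/25.
Integrating from 0 to t:
  <X>_t = int_0^t (36*exp(s/2)/25) ds = 72*exp(t/2)/25 - 72/25.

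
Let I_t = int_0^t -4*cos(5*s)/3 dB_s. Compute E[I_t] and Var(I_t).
E[I_t] = 0; Var(I_t) = 8*t/9 + 4*sin(10*t)/45

The Itô integral of a deterministic integrand f(s) has mean 0 because each increment f(s) * (B_{s+ds} - B_s) has mean 0. By the Itô isometry:
  Var( int_0^t f(s) dB_s ) = E[ (int_0^t f(s) dB_s)^2 ] = int_0^t f(s)^2 ds.
Here f(s) = -4*cos(5*s)/3, so f(s)^2 = 16*cos(5*s)^2/9. Integrate:
  int_0^t (16*cos(5*s)^2/9) ds = 8*t/9 + 4*sin(10*t)/45.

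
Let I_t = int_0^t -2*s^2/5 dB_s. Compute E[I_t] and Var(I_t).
E[I_t] = 0; Var(I_t) = 4*t^5/125

The Itô integral of a deterministic integrand f(s) has mean 0 because each increment f(s) * (B_{s+ds} - B_s) has mean 0. By the Itô isometry:
  Var( int_0^t f(s) dB_s ) = E[ (int_0^t f(s) dB_s)^2 ] = int_0^t f(s)^2 ds.
Here f(s) = -2*s^2/5, so f(s)^2 = 4*s^4/25. Integrate:
  int_0^t (4*s^4/25) ds = 4*t^5/125.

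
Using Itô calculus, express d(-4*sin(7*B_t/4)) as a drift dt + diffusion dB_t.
d(-4*sin(7*B_t/4)) = (49*sin(7*B_t/4)/8) dt + (-7*cos(7*B_t/4)) dB_t

Itô's formula for f(B_t) gives d f(B_t) = f'(B_t) dB_t + (1/2) f''(B_t) dt. Compute derivatives of f(x) = -4*sin(7*x/4):
  f'(x)  = -7*cos(7*x/4)
  f''(x) = 49*sin(7*x/4)/4
Substitute x = B_t and multiply the f'' term by 1/2:
  drift     = (1/2) * (49*sin(7*x/4)/4) evaluated at B_t = 49*sin(7*B_t/4)/8
  diffusion = (-7*cos(7*x/4)) evaluated at B_t = -7*cos(7*B_t/4)
Therefore d(-4*sin(7*B_t/4)) = (49*sin(7*B_t/4)/8) dt + (-7*cos(7*B_t/4)) dB_t.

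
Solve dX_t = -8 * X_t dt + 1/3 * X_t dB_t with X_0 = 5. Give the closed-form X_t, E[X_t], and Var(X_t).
X_t = 5 * exp((-145/18) t + (1/3) B_t); E[X_t] = 5*exp(-8*t); Var(X_t) = (25*exp(t/9) - 25)*exp(-16*t)

For GBM dX = mu X dt + sigma X dB with X_0 = x_0, apply Itô to Y = log X: dY = (mu - sigma^2/2) dt + sigma dB, so Y_t = log(x_0) + (mu - sigma^2/2) t + sigma B_t and hence X_t = x_0 * exp((mu - sigma^2/2) t + sigma B_t).
With mu = -8, sigma = 1/3, x_0 = 5, this gives:
  X_t = 5 * exp((-145/18) * t + (1/3) * B_t).
Since sigma*B_t ~ Normal(0, sigma^2 t), E[exp(sigma*B_t)] = exp(sigma^2 t / 2); so E[X_t] = x_0 * exp((mu - sigma^2/2) t) * exp(sigma^2 t / 2) = x_0 * exp(mu t) = 5*exp(-8*t).
Var(X_t) = E[X_t^2] - (E[X_t])^2 = x_0^2 * exp(2 mu t) * (exp(sigma^2 t) - 1) = (25*exp(t/9) - 25)*exp(-16*t).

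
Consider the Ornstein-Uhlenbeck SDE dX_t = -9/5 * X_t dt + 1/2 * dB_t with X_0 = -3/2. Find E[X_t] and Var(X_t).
E[X_t] = -3*exp(-9*t/5)/2; Var(X_t) = 5/72 - 5*exp(-18*t/5)/72

The OU SDE dX = -theta X dt + sigma dB admits the integrating factor exp(theta t): d(exp(theta t) X_t) = sigma exp(theta t) dB_t. Integrating from 0 to t:
  X_t = x_0 * exp(-theta t) + sigma * int_0^t exp(-theta (t-s)) dB_s.
The Itô integral has mean 0 and (by the Itô isometry) variance sigma^2 * int_0^t exp(-2 theta (t - s)) ds = sigma^2 * (1 - exp(-2 theta t)) / (2 theta).
With theta = 9/5, sigma = 1/2, x_0 = -3/2:
  E[X_t] = -3/2 * exp(-9/5 t) = -3*exp(-9*t/5)/2
  Var(X_t) = (1/2)^2 * (1 - exp(-2*9/5 t)) / (2 * 9/5) = 5/72 - 5*exp(-18*t/5)/72.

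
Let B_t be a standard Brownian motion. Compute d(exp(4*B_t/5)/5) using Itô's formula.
d(exp(4*B_t/5)/5) = (8*exp(4*B_t/5)/125) dt + (4*exp(4*B_t/5)/25) dB_t

Itô's formula for f(B_t) gives d f(B_t) = f'(B_t) dB_t + (1/2) f''(B_t) dt. Compute derivatives of f(x) = exp(4*x/5)/5:
  f'(x)  = 4*exp(4*x/5)/25
  f''(x) = 16*exp(4*x/5)/125
Substitute x = B_t and multiply the f'' term by 1/2:
  drift     = (1/2) * (16*exp(4*x/5)/125) evaluated at B_t = 8*exp(4*B_t/5)/125
  diffusion = (4*exp(4*x/5)/25) evaluated at B_t = 4*exp(4*B_t/5)/25
Therefore d(exp(4*B_t/5)/5) = (8*exp(4*B_t/5)/125) dt + (4*exp(4*B_t/5)/25) dB_t.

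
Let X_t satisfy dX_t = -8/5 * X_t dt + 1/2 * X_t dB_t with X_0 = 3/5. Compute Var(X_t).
Var(X_t) = (9*exp(t/4) - 9)*exp(-16*t/5)/25

For GBM dX = mu X dt + sigma X dB with X_0 = x_0, apply Itô to Y = log X: dY = (mu - sigma^2/2) dt + sigma dB, so Y_t = log(x_0) + (mu - sigma^2/2) t + sigma B_t and hence X_t = x_0 * exp((mu - sigma^2/2) t + sigma B_t).
With mu = -8/5, sigma = 1/2, x_0 = 3/5, this gives:
  X_t = 3/5 * exp((-69/40) * t + (1/2) * B_t).
Since sigma*B_t ~ Normal(0, sigma^2 t), E[exp(sigma*B_t)] = exp(sigma^2 t / 2); so E[X_t] = x_0 * exp((mu - sigma^2/2) t) * exp(sigma^2 t / 2) = x_0 * exp(mu t) = 3*exp(-8*t/5)/5.
Var(X_t) = E[X_t^2] - (E[X_t])^2 = x_0^2 * exp(2 mu t) * (exp(sigma^2 t) - 1) = (9*exp(t/4) - 9)*exp(-16*t/5)/25.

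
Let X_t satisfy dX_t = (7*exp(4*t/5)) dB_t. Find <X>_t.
<X>_t = 245*exp(8*t/5)/8 - 245/8

For an Itô process dX_t = a(t) dt + b(t) dB_t, the quadratic variation is <X>_t = int_0^t b(s)^2 ds (the drift term does not contribute). Here b(s) = 7*exp(4*s/5), so
  b(s)^2 = 49*exp(8*s/5).
Integrating from 0 to t:
  <X>_t = int_0^t (49*exp(8*s/5)) ds = 245*exp(8*t/5)/8 - 245/8.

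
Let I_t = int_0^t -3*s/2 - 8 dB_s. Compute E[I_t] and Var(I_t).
E[I_t] = 0; Var(I_t) = t*(3*t^2 + 48*t + 256)/4

The Itô integral of a deterministic integrand f(s) has mean 0 because each increment f(s) * (B_{s+ds} - B_s) has mean 0. By the Itô isometry:
  Var( int_0^t f(s) dB_s ) = E[ (int_0^t f(s) dB_s)^2 ] = int_0^t f(s)^2 ds.
Here f(s) = -3*s/2 - 8, so f(s)^2 = (3*s + 16)^2/4. Integrate:
  int_0^t ((3*s + 16)^2/4) ds = t*(3*t^2 + 48*t + 256)/4.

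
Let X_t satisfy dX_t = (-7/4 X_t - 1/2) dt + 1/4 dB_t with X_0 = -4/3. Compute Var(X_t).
Var(X_t) = 1/56 - exp(-7*t/2)/56

The variance V(t) = Var(X_t) satisfies V'(t) = 2 a V(t) + c^2 with V(0) = 0 (drift coefficient is linear in X, diffusion is constant). With a = -7/4, c = 1/4, the solution is
  V(t) = (c^2 / (2 a)) * (exp(2 a t) - 1)
       = ((1/4)^2 / (2*(-7/4))) * (exp((-7/2) t) - 1)
       = 1/56 - exp(-7*t/2)/56.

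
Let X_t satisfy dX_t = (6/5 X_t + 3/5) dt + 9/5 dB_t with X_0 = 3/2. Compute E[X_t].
E[X_t] = 2*exp(6*t/5) - 1/2

Taking expectations and using E[dB_t] = 0, the mean m(t) = E[X_t] satisfies the ODE m'(t) = a m(t) + b with m(0) = x_0. With a = 6/5, b = 3/5, x_0 = 3/2, the solution is
  m(t) = x_0 * exp(a t) + (b/a) * (exp(a t) - 1)
       = (3/2) * exp((6/5) t) + ((3/5)/(6/5)) * (exp((6/5) t) - 1)
       = 2*exp(6*t/5) - 1/2.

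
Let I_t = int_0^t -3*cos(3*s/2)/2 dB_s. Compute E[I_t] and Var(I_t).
E[I_t] = 0; Var(I_t) = 9*t/8 + 3*sin(3*t)/8

The Itô integral of a deterministic integrand f(s) has mean 0 because each increment f(s) * (B_{s+ds} - B_s) has mean 0. By the Itô isometry:
  Var( int_0^t f(s) dB_s ) = E[ (int_0^t f(s) dB_s)^2 ] = int_0^t f(s)^2 ds.
Here f(s) = -3*cos(3*s/2)/2, so f(s)^2 = 9*cos(3*s/2)^2/4. Integrate:
  int_0^t (9*cos(3*s/2)^2/4) ds = 9*t/8 + 3*sin(3*t)/8.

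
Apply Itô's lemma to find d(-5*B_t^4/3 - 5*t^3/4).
d(-5*B_t^4/3 - 5*t^3/4) = (-10*B_t^2 - 15*t^2/4) dt + (-20*B_t^3/3) dB_t

Itô's formula for f(t, x): d f(t, B_t) = (f_t + (1/2) f_xx) dt + f_x dB_t. Compute partials of f(t, x) = -5*t^3/4 - 5*x^4/3:
  f_t(t,x)  = -15*t^2/4
  f_x(t,x)  = -20*x^3/3
  f_xx(t,x) = -20*x^2
Assemble drift = f_t + (1/2) f_xx = -15*t^2/4 - 10*x^2 and diffusion = f_x = -20*x^3/3. Substituting x = B_t:
  d(-5*B_t^4/3 - 5*t^3/4) = (-10*B_t^2 - 15*t^2/4) dt + (-20*B_t^3/3) dB_t.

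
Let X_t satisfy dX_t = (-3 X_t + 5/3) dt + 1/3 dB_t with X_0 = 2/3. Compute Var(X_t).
Var(X_t) = 1/54 - exp(-6*t)/54

The variance V(t) = Var(X_t) satisfies V'(t) = 2 a V(t) + c^2 with V(0) = 0 (drift coefficient is linear in X, diffusion is constant). With a = -3, c = 1/3, the solution is
  V(t) = (c^2 / (2 a)) * (exp(2 a t) - 1)
       = ((1/3)^2 / (2*(-3))) * (exp((-6) t) - 1)
       = 1/54 - exp(-6*t)/54.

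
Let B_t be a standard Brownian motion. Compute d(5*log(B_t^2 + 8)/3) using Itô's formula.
d(5*log(B_t^2 + 8)/3) = (5*(8 - B_t^2)/(3*(B_t^2 + 8)^2)) dt + (10*B_t/(3*(B_t^2 + 8))) dB_t

Itô's formula for f(B_t) gives d f(B_t) = f'(B_t) dB_t + (1/2) f''(B_t) dt. Compute derivatives of f(x) = 5*log(x^2 + 8)/3:
  f'(x)  = 10*x/(3*(x^2 + 8))
  f''(x) = 10*(8 - x^2)/(3*(x^2 + 8)^2)
Substitute x = B_t and multiply the f'' term by 1/2:
  drift     = (1/2) * (10*(8 - x^2)/(3*(x^2 + 8)^2)) evaluated at B_t = 5*(8 - B_t^2)/(3*(B_t^2 + 8)^2)
  diffusion = (10*x/(3*(x^2 + 8))) evaluated at B_t = 10*B_t/(3*(B_t^2 + 8))
Therefore d(5*log(B_t^2 + 8)/3) = (5*(8 - B_t^2)/(3*(B_t^2 + 8)^2)) dt + (10*B_t/(3*(B_t^2 + 8))) dB_t.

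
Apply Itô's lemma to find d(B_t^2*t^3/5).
d(B_t^2*t^3/5) = (t^2*(3*B_t^2 + t)/5) dt + (2*B_t*t^3/5) dB_t

Itô's formula for f(t, x): d f(t, B_t) = (f_t + (1/2) f_xx) dt + f_x dB_t. Compute partials of f(t, x) = t^3*x^2/5:
  f_t(t,x)  = 3*t^2*x^2/5
  f_x(t,x)  = 2*t^3*x/5
  f_xx(t,x) = 2*t^3/5
Assemble drift = f_t + (1/2) f_xx = t^2*(t + 3*x^2)/5 and diffusion = f_x = 2*t^3*x/5. Substituting x = B_t:
  d(B_t^2*t^3/5) = (t^2*(3*B_t^2 + t)/5) dt + (2*B_t*t^3/5) dB_t.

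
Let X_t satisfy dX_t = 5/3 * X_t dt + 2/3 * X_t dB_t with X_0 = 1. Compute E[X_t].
E[X_t] = exp(5*t/3)

For GBM dX = mu X dt + sigma X dB with X_0 = x_0, apply Itô to Y = log X: dY = (mu - sigma^2/2) dt + sigma dB, so Y_t = log(x_0) + (mu - sigma^2/2) t + sigma B_t and hence X_t = x_0 * exp((mu - sigma^2/2) t + sigma B_t).
With mu = 5/3, sigma = 2/3, x_0 = 1, this gives:
  X_t = 1 * exp((13/9) * t + (2/3) * B_t).
Since sigma*B_t ~ Normal(0, sigma^2 t), E[exp(sigma*B_t)] = exp(sigma^2 t / 2); so E[X_t] = x_0 * exp((mu - sigma^2/2) t) * exp(sigma^2 t / 2) = x_0 * exp(mu t) = exp(5*t/3).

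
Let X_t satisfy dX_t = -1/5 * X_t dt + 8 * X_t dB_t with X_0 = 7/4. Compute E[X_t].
E[X_t] = 7*exp(-t/5)/4

For GBM dX = mu X dt + sigma X dB with X_0 = x_0, apply Itô to Y = log X: dY = (mu - sigma^2/2) dt + sigma dB, so Y_t = log(x_0) + (mu - sigma^2/2) t + sigma B_t and hence X_t = x_0 * exp((mu - sigma^2/2) t + sigma B_t).
With mu = -1/5, sigma = 8, x_0 = 7/4, this gives:
  X_t = 7/4 * exp((-161/5) * t + (8) * B_t).
Since sigma*B_t ~ Normal(0, sigma^2 t), E[exp(sigma*B_t)] = exp(sigma^2 t / 2); so E[X_t] = x_0 * exp((mu - sigma^2/2) t) * exp(sigma^2 t / 2) = x_0 * exp(mu t) = 7*exp(-t/5)/4.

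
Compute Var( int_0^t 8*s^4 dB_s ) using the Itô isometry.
Var = 64*t^9/9

The Itô integral of a deterministic integrand f(s) has mean 0 because each increment f(s) * (B_{s+ds} - B_s) has mean 0. By the Itô isometry:
  Var( int_0^t f(s) dB_s ) = E[ (int_0^t f(s) dB_s)^2 ] = int_0^t f(s)^2 ds.
Here f(s) = 8*s^4, so f(s)^2 = 64*s^8. Integrate:
  int_0^t (64*s^8) ds = 64*t^9/9.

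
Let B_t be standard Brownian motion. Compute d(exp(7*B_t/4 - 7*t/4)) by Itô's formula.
d(exp(7*B_t/4 - 7*t/4)) = (-7*exp(7*B_t/4 - 7*t/4)/32) dt + (7*exp(7*B_t/4 - 7*t/4)/4) dB_t

Itô's formula for f(t, x): d f(t, B_t) = (f_t + (1/2) f_xx) dt + f_x dB_t. Compute partials of f(t, x) = exp(-7*t/4 + 7*x/4):
  f_t(t,x)  = -7*exp(-7*t/4 + 7*x/4)/4
  f_x(t,x)  = 7*exp(-7*t/4 + 7*x/4)/4
  f_xx(t,x) = 49*exp(-7*t/4 + 7*x/4)/16
Assemble drift = f_t + (1/2) f_xx = -7*exp(-7*t/4 + 7*x/4)/32 and diffusion = f_x = 7*exp(-7*t/4 + 7*x/4)/4. Substituting x = B_t:
  d(exp(7*B_t/4 - 7*t/4)) = (-7*exp(7*B_t/4 - 7*t/4)/32) dt + (7*exp(7*B_t/4 - 7*t/4)/4) dB_t.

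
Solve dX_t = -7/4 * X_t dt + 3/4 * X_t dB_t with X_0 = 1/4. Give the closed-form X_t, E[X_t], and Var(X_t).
X_t = 1/4 * exp((-65/32) t + (3/4) B_t); E[X_t] = exp(-7*t/4)/4; Var(X_t) = (exp(9*t/16) - 1)*exp(-7*t/2)/16

For GBM dX = mu X dt + sigma X dB with X_0 = x_0, apply Itô to Y = log X: dY = (mu - sigma^2/2) dt + sigma dB, so Y_t = log(x_0) + (mu - sigma^2/2) t + sigma B_t and hence X_t = x_0 * exp((mu - sigma^2/2) t + sigma B_t).
With mu = -7/4, sigma = 3/4, x_0 = 1/4, this gives:
  X_t = 1/4 * exp((-65/32) * t + (3/4) * B_t).
Since sigma*B_t ~ Normal(0, sigma^2 t), E[exp(sigma*B_t)] = exp(sigma^2 t / 2); so E[X_t] = x_0 * exp((mu - sigma^2/2) t) * exp(sigma^2 t / 2) = x_0 * exp(mu t) = exp(-7*t/4)/4.
Var(X_t) = E[X_t^2] - (E[X_t])^2 = x_0^2 * exp(2 mu t) * (exp(sigma^2 t) - 1) = (exp(9*t/16) - 1)*exp(-7*t/2)/16.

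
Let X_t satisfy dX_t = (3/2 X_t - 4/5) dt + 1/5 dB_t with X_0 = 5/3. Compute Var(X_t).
Var(X_t) = exp(3*t)/75 - 1/75

The variance V(t) = Var(X_t) satisfies V'(t) = 2 a V(t) + c^2 with V(0) = 0 (drift coefficient is linear in X, diffusion is constant). With a = 3/2, c = 1/5, the solution is
  V(t) = (c^2 / (2 a)) * (exp(2 a t) - 1)
       = ((1/5)^2 / (2*(3/2))) * (exp(3 t) - 1)
       = exp(3*t)/75 - 1/75.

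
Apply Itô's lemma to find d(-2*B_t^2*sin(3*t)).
d(-2*B_t^2*sin(3*t)) = (-6*B_t^2*cos(3*t) - 2*sin(3*t)) dt + (-4*B_t*sin(3*t)) dB_t

Itô's formula for f(t, x): d f(t, B_t) = (f_t + (1/2) f_xx) dt + f_x dB_t. Compute partials of f(t, x) = -2*x^2*sin(3*t):
  f_t(t,x)  = -6*x^2*cos(3*t)
  f_x(t,x)  = -4*x*sin(3*t)
  f_xx(t,x) = -4*sin(3*t)
Assemble drift = f_t + (1/2) f_xx = -6*x^2*cos(3*t) - 2*sin(3*t) and diffusion = f_x = -4*x*sin(3*t). Substituting x = B_t:
  d(-2*B_t^2*sin(3*t)) = (-6*B_t^2*cos(3*t) - 2*sin(3*t)) dt + (-4*B_t*sin(3*t)) dB_t.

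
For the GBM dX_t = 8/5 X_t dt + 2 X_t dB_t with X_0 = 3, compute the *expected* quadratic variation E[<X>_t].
E[<X>_t] = 5*exp(36*t/5) - 5

<X>_t = int_0^t (2 * X_s)^2 ds. Taking expectation inside the integral: E[<X>_t] = 2^2 * int_0^t E[X_s^2] ds. For GBM, E[X_s^2] = x_0^2 * exp((2 mu + sigma^2) s). Integrating:
  E[<X>_t] = 2^2 * 3^2 * (exp((2*(8/5) + 2^2) t) - 1) / (2*(8/5) + 2^2)
           = 2^2 * 3^2 * (exp((36/5) t) - 1) / (36/5) = 5*exp(36*t/5) - 5.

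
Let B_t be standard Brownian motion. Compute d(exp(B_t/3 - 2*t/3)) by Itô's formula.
d(exp(B_t/3 - 2*t/3)) = (-11*exp(B_t/3 - 2*t/3)/18) dt + (exp(B_t/3 - 2*t/3)/3) dB_t

Itô's formula for f(t, x): d f(t, B_t) = (f_t + (1/2) f_xx) dt + f_x dB_t. Compute partials of f(t, x) = exp(-2*t/3 + x/3):
  f_t(t,x)  = -2*exp(-2*t/3 + x/3)/3
  f_x(t,x)  = exp(-2*t/3 + x/3)/3
  f_xx(t,x) = exp(-2*t/3 + x/3)/9
Assemble drift = f_t + (1/2) f_xx = -11*exp(-2*t/3 + x/3)/18 and diffusion = f_x = exp(-2*t/3 + x/3)/3. Substituting x = B_t:
  d(exp(B_t/3 - 2*t/3)) = (-11*exp(B_t/3 - 2*t/3)/18) dt + (exp(B_t/3 - 2*t/3)/3) dB_t.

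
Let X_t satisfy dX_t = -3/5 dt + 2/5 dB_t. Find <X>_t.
<X>_t = 4*t/25

For an Itô process dX_t = a(t) dt + b(t) dB_t, the quadratic variation is <X>_t = int_0^t b(s)^2 ds (the drift term does not contribute). Here b(s) = 2/5, so
  b(s)^2 = 4/25.
Integrating from 0 to t:
  <X>_t = int_0^t (4/25) ds = 4*t/25.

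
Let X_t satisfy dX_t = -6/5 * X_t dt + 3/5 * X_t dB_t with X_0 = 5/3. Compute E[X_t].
E[X_t] = 5*exp(-6*t/5)/3

For GBM dX = mu X dt + sigma X dB with X_0 = x_0, apply Itô to Y = log X: dY = (mu - sigma^2/2) dt + sigma dB, so Y_t = log(x_0) + (mu - sigma^2/2) t + sigma B_t and hence X_t = x_0 * exp((mu - sigma^2/2) t + sigma B_t).
With mu = -6/5, sigma = 3/5, x_0 = 5/3, this gives:
  X_t = 5/3 * exp((-69/50) * t + (3/5) * B_t).
Since sigma*B_t ~ Normal(0, sigma^2 t), E[exp(sigma*B_t)] = exp(sigma^2 t / 2); so E[X_t] = x_0 * exp((mu - sigma^2/2) t) * exp(sigma^2 t / 2) = x_0 * exp(mu t) = 5*exp(-6*t/5)/3.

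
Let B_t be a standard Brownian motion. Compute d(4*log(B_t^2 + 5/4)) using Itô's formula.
d(4*log(B_t^2 + 5/4)) = (16*(5 - 4*B_t^2)/(4*B_t^2 + 5)^2) dt + (32*B_t/(4*B_t^2 + 5)) dB_t

Itô's formula for f(B_t) gives d f(B_t) = f'(B_t) dB_t + (1/2) f''(B_t) dt. Compute derivatives of f(x) = 4*log(x^2 + 5/4):
  f'(x)  = 32*x/(4*x^2 + 5)
  f''(x) = 32*(5 - 4*x^2)/(4*x^2 + 5)^2
Substitute x = B_t and multiply the f'' term by 1/2:
  drift     = (1/2) * (32*(5 - 4*x^2)/(4*x^2 + 5)^2) evaluated at B_t = 16*(5 - 4*B_t^2)/(4*B_t^2 + 5)^2
  diffusion = (32*x/(4*x^2 + 5)) evaluated at B_t = 32*B_t/(4*B_t^2 + 5)
Therefore d(4*log(B_t^2 + 5/4)) = (16*(5 - 4*B_t^2)/(4*B_t^2 + 5)^2) dt + (32*B_t/(4*B_t^2 + 5)) dB_t.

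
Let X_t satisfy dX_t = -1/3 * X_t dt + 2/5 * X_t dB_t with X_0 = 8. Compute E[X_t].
E[X_t] = 8*exp(-t/3)

For GBM dX = mu X dt + sigma X dB with X_0 = x_0, apply Itô to Y = log X: dY = (mu - sigma^2/2) dt + sigma dB, so Y_t = log(x_0) + (mu - sigma^2/2) t + sigma B_t and hence X_t = x_0 * exp((mu - sigma^2/2) t + sigma B_t).
With mu = -1/3, sigma = 2/5, x_0 = 8, this gives:
  X_t = 8 * exp((-31/75) * t + (2/5) * B_t).
Since sigma*B_t ~ Normal(0, sigma^2 t), E[exp(sigma*B_t)] = exp(sigma^2 t / 2); so E[X_t] = x_0 * exp((mu - sigma^2/2) t) * exp(sigma^2 t / 2) = x_0 * exp(mu t) = 8*exp(-t/3).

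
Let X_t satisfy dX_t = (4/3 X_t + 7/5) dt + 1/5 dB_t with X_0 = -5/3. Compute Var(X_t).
Var(X_t) = 3*exp(8*t/3)/200 - 3/200

The variance V(t) = Var(X_t) satisfies V'(t) = 2 a V(t) + c^2 with V(0) = 0 (drift coefficient is linear in X, diffusion is constant). With a = 4/3, c = 1/5, the solution is
  V(t) = (c^2 / (2 a)) * (exp(2 a t) - 1)
       = ((1/5)^2 / (2*(4/3))) * (exp((8/3) t) - 1)
       = 3*exp(8*t/3)/200 - 3/200.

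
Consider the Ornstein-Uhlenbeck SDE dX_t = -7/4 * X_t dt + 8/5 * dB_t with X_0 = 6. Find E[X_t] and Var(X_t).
E[X_t] = 6*exp(-7*t/4); Var(X_t) = 128/175 - 128*exp(-7*t/2)/175

The OU SDE dX = -theta X dt + sigma dB admits the integrating factor exp(theta t): d(exp(theta t) X_t) = sigma exp(theta t) dB_t. Integrating from 0 to t:
  X_t = x_0 * exp(-theta t) + sigma * int_0^t exp(-theta (t-s)) dB_s.
The Itô integral has mean 0 and (by the Itô isometry) variance sigma^2 * int_0^t exp(-2 theta (t - s)) ds = sigma^2 * (1 - exp(-2 theta t)) / (2 theta).
With theta = 7/4, sigma = 8/5, x_0 = 6:
  E[X_t] = 6 * exp(-7/4 t) = 6*exp(-7*t/4)
  Var(X_t) = (8/5)^2 * (1 - exp(-2*7/4 t)) / (2 * 7/4) = 128/175 - 128*exp(-7*t/2)/175.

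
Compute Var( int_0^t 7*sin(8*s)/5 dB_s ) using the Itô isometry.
Var = 49*t/50 - 49*sin(8*t)*cos(8*t)/400

The Itô integral of a deterministic integrand f(s) has mean 0 because each increment f(s) * (B_{s+ds} - B_s) has mean 0. By the Itô isometry:
  Var( int_0^t f(s) dB_s ) = E[ (int_0^t f(s) dB_s)^2 ] = int_0^t f(s)^2 ds.
Here f(s) = 7*sin(8*s)/5, so f(s)^2 = 49*sin(8*s)^2/25. Integrate:
  int_0^t (49*sin(8*s)^2/25) ds = 49*t/50 - 49*sin(8*t)*cos(8*t)/400.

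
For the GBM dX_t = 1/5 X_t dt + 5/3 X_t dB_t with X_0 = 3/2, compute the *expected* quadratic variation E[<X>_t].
E[<X>_t] = 1125*exp(143*t/45)/572 - 1125/572

<X>_t = int_0^t ((5/3) * X_s)^2 ds. Taking expectation inside the integral: E[<X>_t] = (5/3)^2 * int_0^t E[X_s^2] ds. For GBM, E[X_s^2] = x_0^2 * exp((2 mu + sigma^2) s). Integrating:
  E[<X>_t] = (5/3)^2 * (3/2)^2 * (exp((2*(1/5) + (5/3)^2) t) - 1) / (2*(1/5) + (5/3)^2)
           = (5/3)^2 * (3/2)^2 * (exp((143/45) t) - 1) / (143/45) = 1125*exp(143*t/45)/572 - 1125/572.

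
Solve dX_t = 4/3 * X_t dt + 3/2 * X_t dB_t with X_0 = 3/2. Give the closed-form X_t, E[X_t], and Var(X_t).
X_t = 3/2 * exp((5/24) t + (3/2) B_t); E[X_t] = 3*exp(4*t/3)/2; Var(X_t) = 9*(exp(9*t/4) - 1)*exp(8*t/3)/4

For GBM dX = mu X dt + sigma X dB with X_0 = x_0, apply Itô to Y = log X: dY = (mu - sigma^2/2) dt + sigma dB, so Y_t = log(x_0) + (mu - sigma^2/2) t + sigma B_t and hence X_t = x_0 * exp((mu - sigma^2/2) t + sigma B_t).
With mu = 4/3, sigma = 3/2, x_0 = 3/2, this gives:
  X_t = 3/2 * exp((5/24) * t + (3/2) * B_t).
Since sigma*B_t ~ Normal(0, sigma^2 t), E[exp(sigma*B_t)] = exp(sigma^2 t / 2); so E[X_t] = x_0 * exp((mu - sigma^2/2) t) * exp(sigma^2 t / 2) = x_0 * exp(mu t) = 3*exp(4*t/3)/2.
Var(X_t) = E[X_t^2] - (E[X_t])^2 = x_0^2 * exp(2 mu t) * (exp(sigma^2 t) - 1) = 9*(exp(9*t/4) - 1)*exp(8*t/3)/4.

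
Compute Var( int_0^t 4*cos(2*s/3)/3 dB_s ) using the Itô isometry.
Var = 8*t/9 + 2*sin(4*t/3)/3

The Itô integral of a deterministic integrand f(s) has mean 0 because each increment f(s) * (B_{s+ds} - B_s) has mean 0. By the Itô isometry:
  Var( int_0^t f(s) dB_s ) = E[ (int_0^t f(s) dB_s)^2 ] = int_0^t f(s)^2 ds.
Here f(s) = 4*cos(2*s/3)/3, so f(s)^2 = 16*cos(2*s/3)^2/9. Integrate:
  int_0^t (16*cos(2*s/3)^2/9) ds = 8*t/9 + 2*sin(4*t/3)/3.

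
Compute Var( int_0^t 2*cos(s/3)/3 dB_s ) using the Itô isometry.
Var = 2*t/9 + sin(2*t/3)/3

The Itô integral of a deterministic integrand f(s) has mean 0 because each increment f(s) * (B_{s+ds} - B_s) has mean 0. By the Itô isometry:
  Var( int_0^t f(s) dB_s ) = E[ (int_0^t f(s) dB_s)^2 ] = int_0^t f(s)^2 ds.
Here f(s) = 2*cos(s/3)/3, so f(s)^2 = 4*cos(s/3)^2/9. Integrate:
  int_0^t (4*cos(s/3)^2/9) ds = 2*t/9 + sin(2*t/3)/3.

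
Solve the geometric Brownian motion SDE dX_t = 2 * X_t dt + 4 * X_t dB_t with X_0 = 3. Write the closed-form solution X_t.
X_t = 3 * exp((-6) * t + (4) * B_t)

For GBM dX = mu X dt + sigma X dB with X_0 = x_0, apply Itô to Y = log X: dY = (mu - sigma^2/2) dt + sigma dB, so Y_t = log(x_0) + (mu - sigma^2/2) t + sigma B_t and hence X_t = x_0 * exp((mu - sigma^2/2) t + sigma B_t).
With mu = 2, sigma = 4, x_0 = 3, this gives:
  X_t = 3 * exp((-6) * t + (4) * B_t).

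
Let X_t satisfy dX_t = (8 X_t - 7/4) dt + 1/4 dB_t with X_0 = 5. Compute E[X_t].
E[X_t] = 153*exp(8*t)/32 + 7/32

Taking expectations and using E[dB_t] = 0, the mean m(t) = E[X_t] satisfies the ODE m'(t) = a m(t) + b with m(0) = x_0. With a = 8, b = -7/4, x_0 = 5, the solution is
  m(t) = x_0 * exp(a t) + (b/a) * (exp(a t) - 1)
       = 5 * exp(8 t) + ((-7/4)/8) * (exp(8 t) - 1)
       = 153*exp(8*t)/32 + 7/32.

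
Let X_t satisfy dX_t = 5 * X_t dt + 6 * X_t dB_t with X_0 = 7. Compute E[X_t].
E[X_t] = 7*exp(5*t)

For GBM dX = mu X dt + sigma X dB with X_0 = x_0, apply Itô to Y = log X: dY = (mu - sigma^2/2) dt + sigma dB, so Y_t = log(x_0) + (mu - sigma^2/2) t + sigma B_t and hence X_t = x_0 * exp((mu - sigma^2/2) t + sigma B_t).
With mu = 5, sigma = 6, x_0 = 7, this gives:
  X_t = 7 * exp((-13) * t + (6) * B_t).
Since sigma*B_t ~ Normal(0, sigma^2 t), E[exp(sigma*B_t)] = exp(sigma^2 t / 2); so E[X_t] = x_0 * exp((mu - sigma^2/2) t) * exp(sigma^2 t / 2) = x_0 * exp(mu t) = 7*exp(5*t).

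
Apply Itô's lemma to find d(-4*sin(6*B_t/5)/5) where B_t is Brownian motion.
d(-4*sin(6*B_t/5)/5) = (72*sin(6*B_t/5)/125) dt + (-24*cos(6*B_t/5)/25) dB_t

Itô's formula for f(B_t) gives d f(B_t) = f'(B_t) dB_t + (1/2) f''(B_t) dt. Compute derivatives of f(x) = -4*sin(6*x/5)/5:
  f'(x)  = -24*cos(6*x/5)/25
  f''(x) = 144*sin(6*x/5)/125
Substitute x = B_t and multiply the f'' term by 1/2:
  drift     = (1/2) * (144*sin(6*x/5)/125) evaluated at B_t = 72*sin(6*B_t/5)/125
  diffusion = (-24*cos(6*x/5)/25) evaluated at B_t = -24*cos(6*B_t/5)/25
Therefore d(-4*sin(6*B_t/5)/5) = (72*sin(6*B_t/5)/125) dt + (-24*cos(6*B_t/5)/25) dB_t.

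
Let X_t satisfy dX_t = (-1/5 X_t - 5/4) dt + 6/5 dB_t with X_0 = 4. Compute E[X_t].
E[X_t] = -25/4 + 41*exp(-t/5)/4

Taking expectations and using E[dB_t] = 0, the mean m(t) = E[X_t] satisfies the ODE m'(t) = a m(t) + b with m(0) = x_0. With a = -1/5, b = -5/4, x_0 = 4, the solution is
  m(t) = x_0 * exp(a t) + (b/a) * (exp(a t) - 1)
       = 4 * exp((-1/5) t) + ((-5/4)/(-1/5)) * (exp((-1/5) t) - 1)
       = -25/4 + 41*exp(-t/5)/4.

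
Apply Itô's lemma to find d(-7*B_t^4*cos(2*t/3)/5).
d(-7*B_t^4*cos(2*t/3)/5) = (14*B_t^2*(B_t^2*sin(2*t/3) - 9*cos(2*t/3))/15) dt + (-28*B_t^3*cos(2*t/3)/5) dB_t

Itô's formula for f(t, x): d f(t, B_t) = (f_t + (1/2) f_xx) dt + f_x dB_t. Compute partials of f(t, x) = -7*x^4*cos(2*t/3)/5:
  f_t(t,x)  = 14*x^4*sin(2*t/3)/15
  f_x(t,x)  = -28*x^3*cos(2*t/3)/5
  f_xx(t,x) = -84*x^2*cos(2*t/3)/5
Assemble drift = f_t + (1/2) f_xx = 14*x^2*(x^2*sin(2*t/3) - 9*cos(2*t/3))/15 and diffusion = f_x = -28*x^3*cos(2*t/3)/5. Substituting x = B_t:
  d(-7*B_t^4*cos(2*t/3)/5) = (14*B_t^2*(B_t^2*sin(2*t/3) - 9*cos(2*t/3))/15) dt + (-28*B_t^3*cos(2*t/3)/5) dB_t.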